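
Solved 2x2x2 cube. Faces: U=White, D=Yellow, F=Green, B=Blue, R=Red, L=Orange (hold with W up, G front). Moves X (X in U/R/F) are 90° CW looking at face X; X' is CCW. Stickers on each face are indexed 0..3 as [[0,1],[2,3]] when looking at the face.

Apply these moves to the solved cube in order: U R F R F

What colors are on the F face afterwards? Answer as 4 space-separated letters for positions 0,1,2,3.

Answer: Y G O R

Derivation:
After move 1 (U): U=WWWW F=RRGG R=BBRR B=OOBB L=GGOO
After move 2 (R): R=RBRB U=WRWG F=RYGY D=YBYO B=WOWB
After move 3 (F): F=GRYY U=WROG R=WBGB D=RRYO L=GYOB
After move 4 (R): R=GWBB U=WROY F=GRYO D=RWYW B=GORB
After move 5 (F): F=YGOR U=WRBY R=OWYB D=BGYW L=GROW
Query: F face = YGOR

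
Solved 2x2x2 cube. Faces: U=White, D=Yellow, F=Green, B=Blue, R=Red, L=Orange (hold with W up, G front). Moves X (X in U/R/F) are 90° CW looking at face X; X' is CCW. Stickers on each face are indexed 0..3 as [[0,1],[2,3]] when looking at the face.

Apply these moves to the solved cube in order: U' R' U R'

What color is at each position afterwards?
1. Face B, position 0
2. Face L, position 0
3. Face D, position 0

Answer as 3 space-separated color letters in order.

Answer: G O Y

Derivation:
After move 1 (U'): U=WWWW F=OOGG R=GGRR B=RRBB L=BBOO
After move 2 (R'): R=GRGR U=WBWR F=OWGW D=YOYG B=YRYB
After move 3 (U): U=WWRB F=GRGW R=YRGR B=BBYB L=OWOO
After move 4 (R'): R=RRYG U=WYRB F=GWGB D=YRYW B=GBOB
Query 1: B[0] = G
Query 2: L[0] = O
Query 3: D[0] = Y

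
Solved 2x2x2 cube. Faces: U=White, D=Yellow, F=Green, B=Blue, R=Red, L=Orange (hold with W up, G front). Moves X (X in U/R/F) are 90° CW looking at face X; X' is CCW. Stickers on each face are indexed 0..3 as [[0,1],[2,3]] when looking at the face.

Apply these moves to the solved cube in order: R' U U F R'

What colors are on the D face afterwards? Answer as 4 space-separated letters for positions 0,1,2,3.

Answer: R Y Y B

Derivation:
After move 1 (R'): R=RRRR U=WBWB F=GWGW D=YGYG B=YBYB
After move 2 (U): U=WWBB F=RRGW R=YBRR B=OOYB L=GWOO
After move 3 (U): U=BWBW F=YBGW R=OORR B=GWYB L=RROO
After move 4 (F): F=GYWB U=BWOR R=BOWR D=ROYG L=RYOG
After move 5 (R'): R=ORBW U=BYOG F=GWWR D=RYYB B=GWOB
Query: D face = RYYB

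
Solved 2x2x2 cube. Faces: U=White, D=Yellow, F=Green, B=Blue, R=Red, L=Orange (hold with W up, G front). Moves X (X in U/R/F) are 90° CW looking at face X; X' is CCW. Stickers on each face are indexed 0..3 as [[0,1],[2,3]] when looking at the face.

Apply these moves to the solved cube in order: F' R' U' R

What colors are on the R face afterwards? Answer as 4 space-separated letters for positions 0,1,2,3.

After move 1 (F'): F=GGGG U=WWRR R=YRYR D=OOYY L=OWOW
After move 2 (R'): R=RRYY U=WBRB F=GWGR D=OGYG B=YBOB
After move 3 (U'): U=BBWR F=OWGR R=GWYY B=RROB L=YBOW
After move 4 (R): R=YGYW U=BWWR F=OGGG D=OOYR B=RRBB
Query: R face = YGYW

Answer: Y G Y W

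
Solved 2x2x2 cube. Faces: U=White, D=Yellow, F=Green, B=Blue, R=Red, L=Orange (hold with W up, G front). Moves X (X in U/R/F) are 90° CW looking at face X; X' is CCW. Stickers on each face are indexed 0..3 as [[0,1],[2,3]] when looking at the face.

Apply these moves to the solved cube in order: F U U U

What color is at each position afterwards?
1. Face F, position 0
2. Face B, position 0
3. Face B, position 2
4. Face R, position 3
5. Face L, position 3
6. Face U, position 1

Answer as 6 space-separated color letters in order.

Answer: O W B R Y O

Derivation:
After move 1 (F): F=GGGG U=WWOO R=WRWR D=RRYY L=OYOY
After move 2 (U): U=OWOW F=WRGG R=BBWR B=OYBB L=GGOY
After move 3 (U): U=OOWW F=BBGG R=OYWR B=GGBB L=WROY
After move 4 (U): U=WOWO F=OYGG R=GGWR B=WRBB L=BBOY
Query 1: F[0] = O
Query 2: B[0] = W
Query 3: B[2] = B
Query 4: R[3] = R
Query 5: L[3] = Y
Query 6: U[1] = O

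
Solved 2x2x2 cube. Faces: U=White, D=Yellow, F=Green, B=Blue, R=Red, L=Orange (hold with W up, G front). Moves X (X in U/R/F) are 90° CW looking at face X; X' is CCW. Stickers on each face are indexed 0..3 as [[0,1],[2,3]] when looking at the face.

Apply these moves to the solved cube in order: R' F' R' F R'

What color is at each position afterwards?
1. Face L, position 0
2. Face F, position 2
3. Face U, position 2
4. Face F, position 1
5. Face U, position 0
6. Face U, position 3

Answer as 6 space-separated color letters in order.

After move 1 (R'): R=RRRR U=WBWB F=GWGW D=YGYG B=YBYB
After move 2 (F'): F=WWGG U=WBRR R=GRYR D=OOYG L=OBOW
After move 3 (R'): R=RRGY U=WYRY F=WBGR D=OWYG B=GBOB
After move 4 (F): F=GWRB U=WYWB R=RRYY D=GRYG L=OOOW
After move 5 (R'): R=RYRY U=WOWG F=GYRB D=GWYB B=GBRB
Query 1: L[0] = O
Query 2: F[2] = R
Query 3: U[2] = W
Query 4: F[1] = Y
Query 5: U[0] = W
Query 6: U[3] = G

Answer: O R W Y W G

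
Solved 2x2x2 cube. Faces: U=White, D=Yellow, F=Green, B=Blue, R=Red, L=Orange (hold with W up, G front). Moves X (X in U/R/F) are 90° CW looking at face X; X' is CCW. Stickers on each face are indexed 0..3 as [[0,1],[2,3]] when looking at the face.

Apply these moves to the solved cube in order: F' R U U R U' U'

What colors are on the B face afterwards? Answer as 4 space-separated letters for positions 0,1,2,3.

Answer: R B R B

Derivation:
After move 1 (F'): F=GGGG U=WWRR R=YRYR D=OOYY L=OWOW
After move 2 (R): R=YYRR U=WGRG F=GOGY D=OBYB B=RBWB
After move 3 (U): U=RWGG F=YYGY R=RBRR B=OWWB L=GOOW
After move 4 (U): U=GRGW F=RBGY R=OWRR B=GOWB L=YYOW
After move 5 (R): R=RORW U=GBGY F=RBGB D=OWYG B=WORB
After move 6 (U'): U=BYGG F=YYGB R=RBRW B=RORB L=WOOW
After move 7 (U'): U=YGBG F=WOGB R=YYRW B=RBRB L=ROOW
Query: B face = RBRB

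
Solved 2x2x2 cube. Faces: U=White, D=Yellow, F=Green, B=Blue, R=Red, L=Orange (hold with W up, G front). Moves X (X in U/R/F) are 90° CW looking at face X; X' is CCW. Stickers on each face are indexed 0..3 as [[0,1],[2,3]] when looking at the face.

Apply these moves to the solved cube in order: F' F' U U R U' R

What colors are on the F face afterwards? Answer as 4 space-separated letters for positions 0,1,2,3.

Answer: O B G G

Derivation:
After move 1 (F'): F=GGGG U=WWRR R=YRYR D=OOYY L=OWOW
After move 2 (F'): F=GGGG U=WWYY R=OROR D=WWYY L=OROR
After move 3 (U): U=YWYW F=ORGG R=BBOR B=ORBB L=GGOR
After move 4 (U): U=YYWW F=BBGG R=OROR B=GGBB L=OROR
After move 5 (R): R=OORR U=YBWG F=BWGY D=WBYG B=WGYB
After move 6 (U'): U=BGYW F=ORGY R=BWRR B=OOYB L=WGOR
After move 7 (R): R=RBRW U=BRYY F=OBGG D=WYYO B=WOGB
Query: F face = OBGG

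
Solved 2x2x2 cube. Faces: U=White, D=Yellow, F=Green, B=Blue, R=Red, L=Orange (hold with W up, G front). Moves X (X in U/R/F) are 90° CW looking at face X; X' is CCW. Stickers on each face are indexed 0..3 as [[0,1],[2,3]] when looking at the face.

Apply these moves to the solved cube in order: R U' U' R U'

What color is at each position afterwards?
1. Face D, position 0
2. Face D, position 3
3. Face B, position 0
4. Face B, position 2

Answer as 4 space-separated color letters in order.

Answer: Y G R W

Derivation:
After move 1 (R): R=RRRR U=WGWG F=GYGY D=YBYB B=WBWB
After move 2 (U'): U=GGWW F=OOGY R=GYRR B=RRWB L=WBOO
After move 3 (U'): U=GWGW F=WBGY R=OORR B=GYWB L=RROO
After move 4 (R): R=RORO U=GBGY F=WBGB D=YWYG B=WYWB
After move 5 (U'): U=BYGG F=RRGB R=WBRO B=ROWB L=WYOO
Query 1: D[0] = Y
Query 2: D[3] = G
Query 3: B[0] = R
Query 4: B[2] = W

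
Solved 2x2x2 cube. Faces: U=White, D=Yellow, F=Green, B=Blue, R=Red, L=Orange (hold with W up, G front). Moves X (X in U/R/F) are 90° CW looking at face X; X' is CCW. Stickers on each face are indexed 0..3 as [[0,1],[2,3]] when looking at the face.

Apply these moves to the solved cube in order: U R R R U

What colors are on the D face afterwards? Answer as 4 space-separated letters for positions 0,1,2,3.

Answer: Y R Y G

Derivation:
After move 1 (U): U=WWWW F=RRGG R=BBRR B=OOBB L=GGOO
After move 2 (R): R=RBRB U=WRWG F=RYGY D=YBYO B=WOWB
After move 3 (R): R=RRBB U=WYWY F=RBGO D=YWYW B=GORB
After move 4 (R): R=BRBR U=WBWO F=RWGW D=YRYG B=YOYB
After move 5 (U): U=WWOB F=BRGW R=YOBR B=GGYB L=RWOO
Query: D face = YRYG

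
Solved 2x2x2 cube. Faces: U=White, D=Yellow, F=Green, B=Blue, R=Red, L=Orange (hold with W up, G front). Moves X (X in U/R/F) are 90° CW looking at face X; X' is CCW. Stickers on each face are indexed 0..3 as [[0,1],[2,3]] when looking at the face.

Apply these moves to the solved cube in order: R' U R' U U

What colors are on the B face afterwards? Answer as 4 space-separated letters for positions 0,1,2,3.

After move 1 (R'): R=RRRR U=WBWB F=GWGW D=YGYG B=YBYB
After move 2 (U): U=WWBB F=RRGW R=YBRR B=OOYB L=GWOO
After move 3 (R'): R=BRYR U=WYBO F=RWGB D=YRYW B=GOGB
After move 4 (U): U=BWOY F=BRGB R=GOYR B=GWGB L=RWOO
After move 5 (U): U=OBYW F=GOGB R=GWYR B=RWGB L=BROO
Query: B face = RWGB

Answer: R W G B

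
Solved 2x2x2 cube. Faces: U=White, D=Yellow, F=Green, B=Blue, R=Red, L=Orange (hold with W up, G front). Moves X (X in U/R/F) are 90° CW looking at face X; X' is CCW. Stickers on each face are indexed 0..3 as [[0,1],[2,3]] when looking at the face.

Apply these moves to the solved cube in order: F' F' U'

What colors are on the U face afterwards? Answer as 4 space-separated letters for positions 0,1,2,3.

After move 1 (F'): F=GGGG U=WWRR R=YRYR D=OOYY L=OWOW
After move 2 (F'): F=GGGG U=WWYY R=OROR D=WWYY L=OROR
After move 3 (U'): U=WYWY F=ORGG R=GGOR B=ORBB L=BBOR
Query: U face = WYWY

Answer: W Y W Y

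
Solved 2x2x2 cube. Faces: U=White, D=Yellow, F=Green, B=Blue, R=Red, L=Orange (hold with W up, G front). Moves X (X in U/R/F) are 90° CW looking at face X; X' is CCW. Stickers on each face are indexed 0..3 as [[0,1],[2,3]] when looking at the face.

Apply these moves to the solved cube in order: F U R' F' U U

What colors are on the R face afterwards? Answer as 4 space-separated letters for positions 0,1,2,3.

Answer: G O R W

Derivation:
After move 1 (F): F=GGGG U=WWOO R=WRWR D=RRYY L=OYOY
After move 2 (U): U=OWOW F=WRGG R=BBWR B=OYBB L=GGOY
After move 3 (R'): R=BRBW U=OBOO F=WWGW D=RRYG B=YYRB
After move 4 (F'): F=WWWG U=OBBB R=RRRW D=GYYG L=GOOO
After move 5 (U): U=BOBB F=RRWG R=YYRW B=GORB L=WWOO
After move 6 (U): U=BBBO F=YYWG R=GORW B=WWRB L=RROO
Query: R face = GORW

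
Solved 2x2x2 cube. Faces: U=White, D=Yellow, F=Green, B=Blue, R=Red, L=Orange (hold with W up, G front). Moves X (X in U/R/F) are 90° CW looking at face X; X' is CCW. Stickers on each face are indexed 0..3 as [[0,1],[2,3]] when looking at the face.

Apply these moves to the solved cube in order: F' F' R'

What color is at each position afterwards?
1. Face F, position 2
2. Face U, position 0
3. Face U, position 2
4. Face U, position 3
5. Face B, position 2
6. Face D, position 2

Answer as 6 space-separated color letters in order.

After move 1 (F'): F=GGGG U=WWRR R=YRYR D=OOYY L=OWOW
After move 2 (F'): F=GGGG U=WWYY R=OROR D=WWYY L=OROR
After move 3 (R'): R=RROO U=WBYB F=GWGY D=WGYG B=YBWB
Query 1: F[2] = G
Query 2: U[0] = W
Query 3: U[2] = Y
Query 4: U[3] = B
Query 5: B[2] = W
Query 6: D[2] = Y

Answer: G W Y B W Y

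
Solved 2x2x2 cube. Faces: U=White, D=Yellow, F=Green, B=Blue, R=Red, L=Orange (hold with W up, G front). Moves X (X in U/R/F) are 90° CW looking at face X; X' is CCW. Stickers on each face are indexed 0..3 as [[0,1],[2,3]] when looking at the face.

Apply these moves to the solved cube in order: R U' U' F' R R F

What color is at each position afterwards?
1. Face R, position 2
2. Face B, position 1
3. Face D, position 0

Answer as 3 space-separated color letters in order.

After move 1 (R): R=RRRR U=WGWG F=GYGY D=YBYB B=WBWB
After move 2 (U'): U=GGWW F=OOGY R=GYRR B=RRWB L=WBOO
After move 3 (U'): U=GWGW F=WBGY R=OORR B=GYWB L=RROO
After move 4 (F'): F=BYWG U=GWOR R=BOYR D=ROYB L=RWOG
After move 5 (R): R=YBRO U=GYOG F=BOWB D=RWYG B=RYWB
After move 6 (R): R=RYOB U=GOOB F=BWWG D=RWYR B=GYYB
After move 7 (F): F=WBGW U=GOGW R=OYBB D=ORYR L=RROW
Query 1: R[2] = B
Query 2: B[1] = Y
Query 3: D[0] = O

Answer: B Y O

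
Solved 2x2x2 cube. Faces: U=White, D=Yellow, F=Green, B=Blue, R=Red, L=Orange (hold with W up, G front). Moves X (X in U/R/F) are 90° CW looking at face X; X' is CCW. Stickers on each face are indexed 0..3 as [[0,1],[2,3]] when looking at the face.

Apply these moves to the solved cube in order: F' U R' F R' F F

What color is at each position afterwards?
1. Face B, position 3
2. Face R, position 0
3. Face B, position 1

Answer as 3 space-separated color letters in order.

Answer: B R W

Derivation:
After move 1 (F'): F=GGGG U=WWRR R=YRYR D=OOYY L=OWOW
After move 2 (U): U=RWRW F=YRGG R=BBYR B=OWBB L=GGOW
After move 3 (R'): R=BRBY U=RBRO F=YWGW D=ORYG B=YWOB
After move 4 (F): F=GYWW U=RBWG R=RROY D=BBYG L=GOOR
After move 5 (R'): R=RYRO U=ROWY F=GBWG D=BYYW B=GWBB
After move 6 (F): F=WGGB U=RORO R=WYYO D=RRYW L=GBOY
After move 7 (F): F=GWBG U=ROYB R=RYOO D=YWYW L=GROR
Query 1: B[3] = B
Query 2: R[0] = R
Query 3: B[1] = W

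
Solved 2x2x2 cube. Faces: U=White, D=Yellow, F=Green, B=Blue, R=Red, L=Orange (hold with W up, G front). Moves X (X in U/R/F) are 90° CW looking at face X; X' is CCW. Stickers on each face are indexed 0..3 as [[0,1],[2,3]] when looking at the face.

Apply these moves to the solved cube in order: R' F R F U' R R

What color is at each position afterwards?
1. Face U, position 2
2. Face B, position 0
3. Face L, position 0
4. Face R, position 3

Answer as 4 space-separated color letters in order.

After move 1 (R'): R=RRRR U=WBWB F=GWGW D=YGYG B=YBYB
After move 2 (F): F=GGWW U=WBOO R=WRBR D=RRYG L=OYOG
After move 3 (R): R=BWRR U=WGOW F=GRWG D=RYYY B=OBBB
After move 4 (F): F=WGGR U=WGGY R=OWWR D=RBYY L=OROY
After move 5 (U'): U=GYWG F=ORGR R=WGWR B=OWBB L=OBOY
After move 6 (R): R=WWRG U=GRWR F=OBGY D=RBYO B=GWYB
After move 7 (R): R=RWGW U=GBWY F=OBGO D=RYYG B=RWRB
Query 1: U[2] = W
Query 2: B[0] = R
Query 3: L[0] = O
Query 4: R[3] = W

Answer: W R O W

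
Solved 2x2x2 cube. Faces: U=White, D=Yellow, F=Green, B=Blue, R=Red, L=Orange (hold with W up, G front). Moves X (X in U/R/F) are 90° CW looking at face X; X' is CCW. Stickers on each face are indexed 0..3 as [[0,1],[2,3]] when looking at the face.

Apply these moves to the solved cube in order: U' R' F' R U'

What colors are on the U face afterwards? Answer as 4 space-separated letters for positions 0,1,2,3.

Answer: W G W G

Derivation:
After move 1 (U'): U=WWWW F=OOGG R=GGRR B=RRBB L=BBOO
After move 2 (R'): R=GRGR U=WBWR F=OWGW D=YOYG B=YRYB
After move 3 (F'): F=WWOG U=WBGG R=ORYR D=BOYG L=BROW
After move 4 (R): R=YORR U=WWGG F=WOOG D=BYYY B=GRBB
After move 5 (U'): U=WGWG F=BROG R=WORR B=YOBB L=GROW
Query: U face = WGWG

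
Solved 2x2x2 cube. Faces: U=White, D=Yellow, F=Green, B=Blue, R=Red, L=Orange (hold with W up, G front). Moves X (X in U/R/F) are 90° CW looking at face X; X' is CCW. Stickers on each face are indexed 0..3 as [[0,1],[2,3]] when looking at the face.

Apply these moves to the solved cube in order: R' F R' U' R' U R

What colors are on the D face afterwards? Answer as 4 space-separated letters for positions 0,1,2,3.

After move 1 (R'): R=RRRR U=WBWB F=GWGW D=YGYG B=YBYB
After move 2 (F): F=GGWW U=WBOO R=WRBR D=RRYG L=OYOG
After move 3 (R'): R=RRWB U=WYOY F=GBWO D=RGYW B=GBRB
After move 4 (U'): U=YYWO F=OYWO R=GBWB B=RRRB L=GBOG
After move 5 (R'): R=BBGW U=YRWR F=OYWO D=RYYO B=WRGB
After move 6 (U): U=WYRR F=BBWO R=WRGW B=GBGB L=OYOG
After move 7 (R): R=GWWR U=WBRO F=BYWO D=RGYG B=RBYB
Query: D face = RGYG

Answer: R G Y G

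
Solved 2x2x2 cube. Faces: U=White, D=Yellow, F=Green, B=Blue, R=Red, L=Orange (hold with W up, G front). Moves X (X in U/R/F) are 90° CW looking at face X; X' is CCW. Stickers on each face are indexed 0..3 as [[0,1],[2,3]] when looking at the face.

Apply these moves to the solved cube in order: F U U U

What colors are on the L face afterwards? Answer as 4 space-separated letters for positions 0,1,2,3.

Answer: B B O Y

Derivation:
After move 1 (F): F=GGGG U=WWOO R=WRWR D=RRYY L=OYOY
After move 2 (U): U=OWOW F=WRGG R=BBWR B=OYBB L=GGOY
After move 3 (U): U=OOWW F=BBGG R=OYWR B=GGBB L=WROY
After move 4 (U): U=WOWO F=OYGG R=GGWR B=WRBB L=BBOY
Query: L face = BBOY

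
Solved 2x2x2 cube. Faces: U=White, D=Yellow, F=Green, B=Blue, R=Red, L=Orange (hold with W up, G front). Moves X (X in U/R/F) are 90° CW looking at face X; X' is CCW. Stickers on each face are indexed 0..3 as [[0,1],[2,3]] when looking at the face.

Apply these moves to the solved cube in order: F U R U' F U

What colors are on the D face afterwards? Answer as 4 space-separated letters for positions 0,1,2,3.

After move 1 (F): F=GGGG U=WWOO R=WRWR D=RRYY L=OYOY
After move 2 (U): U=OWOW F=WRGG R=BBWR B=OYBB L=GGOY
After move 3 (R): R=WBRB U=OROG F=WRGY D=RBYO B=WYWB
After move 4 (U'): U=RGOO F=GGGY R=WRRB B=WBWB L=WYOY
After move 5 (F): F=GGYG U=RGYY R=OROB D=RWYO L=WROB
After move 6 (U): U=YRYG F=ORYG R=WBOB B=WRWB L=GGOB
Query: D face = RWYO

Answer: R W Y O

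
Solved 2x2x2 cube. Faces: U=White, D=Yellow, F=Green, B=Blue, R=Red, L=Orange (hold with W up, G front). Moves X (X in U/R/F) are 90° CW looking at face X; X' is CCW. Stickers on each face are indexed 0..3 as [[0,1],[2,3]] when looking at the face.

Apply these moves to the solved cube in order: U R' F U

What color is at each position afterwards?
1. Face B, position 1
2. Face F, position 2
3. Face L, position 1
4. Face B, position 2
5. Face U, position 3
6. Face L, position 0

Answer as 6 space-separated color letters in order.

Answer: Y W R Y B G

Derivation:
After move 1 (U): U=WWWW F=RRGG R=BBRR B=OOBB L=GGOO
After move 2 (R'): R=BRBR U=WBWO F=RWGW D=YRYG B=YOYB
After move 3 (F): F=GRWW U=WBOG R=WROR D=BBYG L=GYOR
After move 4 (U): U=OWGB F=WRWW R=YOOR B=GYYB L=GROR
Query 1: B[1] = Y
Query 2: F[2] = W
Query 3: L[1] = R
Query 4: B[2] = Y
Query 5: U[3] = B
Query 6: L[0] = G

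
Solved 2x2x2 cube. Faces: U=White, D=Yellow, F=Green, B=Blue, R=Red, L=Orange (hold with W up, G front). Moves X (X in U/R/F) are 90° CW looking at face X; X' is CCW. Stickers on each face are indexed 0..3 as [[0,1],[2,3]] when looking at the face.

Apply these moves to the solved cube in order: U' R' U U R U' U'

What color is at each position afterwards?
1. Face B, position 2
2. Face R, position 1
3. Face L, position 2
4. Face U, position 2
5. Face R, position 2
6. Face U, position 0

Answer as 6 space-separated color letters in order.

Answer: W R O R R W

Derivation:
After move 1 (U'): U=WWWW F=OOGG R=GGRR B=RRBB L=BBOO
After move 2 (R'): R=GRGR U=WBWR F=OWGW D=YOYG B=YRYB
After move 3 (U): U=WWRB F=GRGW R=YRGR B=BBYB L=OWOO
After move 4 (U): U=RWBW F=YRGW R=BBGR B=OWYB L=GROO
After move 5 (R): R=GBRB U=RRBW F=YOGG D=YYYO B=WWWB
After move 6 (U'): U=RWRB F=GRGG R=YORB B=GBWB L=WWOO
After move 7 (U'): U=WBRR F=WWGG R=GRRB B=YOWB L=GBOO
Query 1: B[2] = W
Query 2: R[1] = R
Query 3: L[2] = O
Query 4: U[2] = R
Query 5: R[2] = R
Query 6: U[0] = W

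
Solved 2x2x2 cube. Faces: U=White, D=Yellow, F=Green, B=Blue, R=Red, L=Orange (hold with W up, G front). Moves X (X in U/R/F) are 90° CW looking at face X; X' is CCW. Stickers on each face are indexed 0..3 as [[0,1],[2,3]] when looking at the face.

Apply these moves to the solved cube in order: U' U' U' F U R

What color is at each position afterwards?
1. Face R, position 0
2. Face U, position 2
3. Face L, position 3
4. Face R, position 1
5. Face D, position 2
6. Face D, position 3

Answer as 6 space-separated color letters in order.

After move 1 (U'): U=WWWW F=OOGG R=GGRR B=RRBB L=BBOO
After move 2 (U'): U=WWWW F=BBGG R=OORR B=GGBB L=RROO
After move 3 (U'): U=WWWW F=RRGG R=BBRR B=OOBB L=GGOO
After move 4 (F): F=GRGR U=WWOG R=WBWR D=RBYY L=GYOY
After move 5 (U): U=OWGW F=WBGR R=OOWR B=GYBB L=GROY
After move 6 (R): R=WORO U=OBGR F=WBGY D=RBYG B=WYWB
Query 1: R[0] = W
Query 2: U[2] = G
Query 3: L[3] = Y
Query 4: R[1] = O
Query 5: D[2] = Y
Query 6: D[3] = G

Answer: W G Y O Y G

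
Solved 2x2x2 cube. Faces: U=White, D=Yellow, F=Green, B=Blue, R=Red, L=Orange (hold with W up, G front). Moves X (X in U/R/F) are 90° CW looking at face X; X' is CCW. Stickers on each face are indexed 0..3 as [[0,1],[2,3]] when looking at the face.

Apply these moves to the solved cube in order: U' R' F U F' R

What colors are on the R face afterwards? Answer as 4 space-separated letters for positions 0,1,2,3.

Answer: G G R R

Derivation:
After move 1 (U'): U=WWWW F=OOGG R=GGRR B=RRBB L=BBOO
After move 2 (R'): R=GRGR U=WBWR F=OWGW D=YOYG B=YRYB
After move 3 (F): F=GOWW U=WBOB R=WRRR D=GGYG L=BYOO
After move 4 (U): U=OWBB F=WRWW R=YRRR B=BYYB L=GOOO
After move 5 (F'): F=RWWW U=OWYR R=GRGR D=OOYG L=GBOB
After move 6 (R): R=GGRR U=OWYW F=ROWG D=OYYB B=RYWB
Query: R face = GGRR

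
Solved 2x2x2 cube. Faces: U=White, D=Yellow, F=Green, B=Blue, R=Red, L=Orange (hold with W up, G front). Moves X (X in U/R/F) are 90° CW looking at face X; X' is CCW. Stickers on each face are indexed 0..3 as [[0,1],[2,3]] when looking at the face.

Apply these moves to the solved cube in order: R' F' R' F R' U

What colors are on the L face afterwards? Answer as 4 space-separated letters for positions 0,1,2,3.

After move 1 (R'): R=RRRR U=WBWB F=GWGW D=YGYG B=YBYB
After move 2 (F'): F=WWGG U=WBRR R=GRYR D=OOYG L=OBOW
After move 3 (R'): R=RRGY U=WYRY F=WBGR D=OWYG B=GBOB
After move 4 (F): F=GWRB U=WYWB R=RRYY D=GRYG L=OOOW
After move 5 (R'): R=RYRY U=WOWG F=GYRB D=GWYB B=GBRB
After move 6 (U): U=WWGO F=RYRB R=GBRY B=OORB L=GYOW
Query: L face = GYOW

Answer: G Y O W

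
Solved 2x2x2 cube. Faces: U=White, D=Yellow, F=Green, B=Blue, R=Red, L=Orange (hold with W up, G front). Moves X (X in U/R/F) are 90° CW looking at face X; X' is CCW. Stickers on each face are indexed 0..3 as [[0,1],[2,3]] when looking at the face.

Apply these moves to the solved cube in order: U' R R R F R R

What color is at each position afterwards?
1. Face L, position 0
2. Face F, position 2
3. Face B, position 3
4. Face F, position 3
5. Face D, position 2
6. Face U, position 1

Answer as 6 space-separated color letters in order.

Answer: B W B Y Y G

Derivation:
After move 1 (U'): U=WWWW F=OOGG R=GGRR B=RRBB L=BBOO
After move 2 (R): R=RGRG U=WOWG F=OYGY D=YBYR B=WRWB
After move 3 (R): R=RRGG U=WYWY F=OBGR D=YWYW B=GROB
After move 4 (R): R=GRGR U=WBWR F=OWGW D=YOYG B=YRYB
After move 5 (F): F=GOWW U=WBOB R=WRRR D=GGYG L=BYOO
After move 6 (R): R=RWRR U=WOOW F=GGWG D=GYYY B=BRBB
After move 7 (R): R=RRRW U=WGOG F=GYWY D=GBYB B=WROB
Query 1: L[0] = B
Query 2: F[2] = W
Query 3: B[3] = B
Query 4: F[3] = Y
Query 5: D[2] = Y
Query 6: U[1] = G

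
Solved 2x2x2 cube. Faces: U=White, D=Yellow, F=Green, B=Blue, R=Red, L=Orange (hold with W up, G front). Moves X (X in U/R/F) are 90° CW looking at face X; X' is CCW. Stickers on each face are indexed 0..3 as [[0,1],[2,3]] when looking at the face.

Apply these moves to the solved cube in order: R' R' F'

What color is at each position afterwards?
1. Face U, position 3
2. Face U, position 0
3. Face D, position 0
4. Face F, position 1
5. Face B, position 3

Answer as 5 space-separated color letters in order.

Answer: R W O B B

Derivation:
After move 1 (R'): R=RRRR U=WBWB F=GWGW D=YGYG B=YBYB
After move 2 (R'): R=RRRR U=WYWY F=GBGB D=YWYW B=GBGB
After move 3 (F'): F=BBGG U=WYRR R=WRYR D=OOYW L=OYOW
Query 1: U[3] = R
Query 2: U[0] = W
Query 3: D[0] = O
Query 4: F[1] = B
Query 5: B[3] = B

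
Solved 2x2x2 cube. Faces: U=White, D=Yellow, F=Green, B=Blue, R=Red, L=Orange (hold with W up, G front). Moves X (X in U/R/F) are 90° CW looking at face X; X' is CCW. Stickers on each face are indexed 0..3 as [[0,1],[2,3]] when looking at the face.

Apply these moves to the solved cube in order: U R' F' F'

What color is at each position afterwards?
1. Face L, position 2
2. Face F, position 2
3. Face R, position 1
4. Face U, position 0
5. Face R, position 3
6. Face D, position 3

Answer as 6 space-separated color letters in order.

Answer: O W R W R G

Derivation:
After move 1 (U): U=WWWW F=RRGG R=BBRR B=OOBB L=GGOO
After move 2 (R'): R=BRBR U=WBWO F=RWGW D=YRYG B=YOYB
After move 3 (F'): F=WWRG U=WBBB R=RRYR D=GOYG L=GOOW
After move 4 (F'): F=WGWR U=WBRY R=ORGR D=OWYG L=GBOB
Query 1: L[2] = O
Query 2: F[2] = W
Query 3: R[1] = R
Query 4: U[0] = W
Query 5: R[3] = R
Query 6: D[3] = G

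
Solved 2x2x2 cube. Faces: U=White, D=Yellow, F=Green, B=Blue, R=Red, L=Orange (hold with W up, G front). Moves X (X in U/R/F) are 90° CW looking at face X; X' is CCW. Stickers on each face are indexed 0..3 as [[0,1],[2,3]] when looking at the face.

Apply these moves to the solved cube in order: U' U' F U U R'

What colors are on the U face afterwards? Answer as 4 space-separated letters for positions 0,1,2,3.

Answer: R B W G

Derivation:
After move 1 (U'): U=WWWW F=OOGG R=GGRR B=RRBB L=BBOO
After move 2 (U'): U=WWWW F=BBGG R=OORR B=GGBB L=RROO
After move 3 (F): F=GBGB U=WWOR R=WOWR D=ROYY L=RYOY
After move 4 (U): U=OWRW F=WOGB R=GGWR B=RYBB L=GBOY
After move 5 (U): U=ROWW F=GGGB R=RYWR B=GBBB L=WOOY
After move 6 (R'): R=YRRW U=RBWG F=GOGW D=RGYB B=YBOB
Query: U face = RBWG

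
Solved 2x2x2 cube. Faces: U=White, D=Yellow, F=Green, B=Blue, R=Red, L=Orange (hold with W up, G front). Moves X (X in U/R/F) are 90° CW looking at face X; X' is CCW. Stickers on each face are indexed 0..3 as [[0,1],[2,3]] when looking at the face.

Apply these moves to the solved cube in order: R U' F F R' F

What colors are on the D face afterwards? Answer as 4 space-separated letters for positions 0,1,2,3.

Answer: O Y Y O

Derivation:
After move 1 (R): R=RRRR U=WGWG F=GYGY D=YBYB B=WBWB
After move 2 (U'): U=GGWW F=OOGY R=GYRR B=RRWB L=WBOO
After move 3 (F): F=GOYO U=GGOB R=WYWR D=RGYB L=WYOB
After move 4 (F): F=YGOO U=GGBY R=OYBR D=WWYB L=WROG
After move 5 (R'): R=YROB U=GWBR F=YGOY D=WGYO B=BRWB
After move 6 (F): F=OYYG U=GWGR R=BRRB D=OYYO L=WWOG
Query: D face = OYYO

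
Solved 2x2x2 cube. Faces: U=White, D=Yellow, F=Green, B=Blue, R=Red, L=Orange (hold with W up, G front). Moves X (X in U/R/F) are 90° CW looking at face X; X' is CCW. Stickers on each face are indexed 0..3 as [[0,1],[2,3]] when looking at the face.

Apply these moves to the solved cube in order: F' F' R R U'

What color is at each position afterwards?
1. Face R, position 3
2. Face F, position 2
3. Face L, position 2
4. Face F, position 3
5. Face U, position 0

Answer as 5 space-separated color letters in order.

Answer: O G O B W

Derivation:
After move 1 (F'): F=GGGG U=WWRR R=YRYR D=OOYY L=OWOW
After move 2 (F'): F=GGGG U=WWYY R=OROR D=WWYY L=OROR
After move 3 (R): R=OORR U=WGYG F=GWGY D=WBYB B=YBWB
After move 4 (R): R=RORO U=WWYY F=GBGB D=WWYY B=GBGB
After move 5 (U'): U=WYWY F=ORGB R=GBRO B=ROGB L=GBOR
Query 1: R[3] = O
Query 2: F[2] = G
Query 3: L[2] = O
Query 4: F[3] = B
Query 5: U[0] = W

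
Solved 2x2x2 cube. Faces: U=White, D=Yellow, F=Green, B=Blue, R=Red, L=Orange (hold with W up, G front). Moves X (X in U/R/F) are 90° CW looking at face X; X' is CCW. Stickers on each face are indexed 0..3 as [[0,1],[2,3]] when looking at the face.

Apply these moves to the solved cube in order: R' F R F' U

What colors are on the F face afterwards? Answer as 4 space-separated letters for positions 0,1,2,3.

Answer: Y W G W

Derivation:
After move 1 (R'): R=RRRR U=WBWB F=GWGW D=YGYG B=YBYB
After move 2 (F): F=GGWW U=WBOO R=WRBR D=RRYG L=OYOG
After move 3 (R): R=BWRR U=WGOW F=GRWG D=RYYY B=OBBB
After move 4 (F'): F=RGGW U=WGBR R=YWRR D=YGYY L=OWOO
After move 5 (U): U=BWRG F=YWGW R=OBRR B=OWBB L=RGOO
Query: F face = YWGW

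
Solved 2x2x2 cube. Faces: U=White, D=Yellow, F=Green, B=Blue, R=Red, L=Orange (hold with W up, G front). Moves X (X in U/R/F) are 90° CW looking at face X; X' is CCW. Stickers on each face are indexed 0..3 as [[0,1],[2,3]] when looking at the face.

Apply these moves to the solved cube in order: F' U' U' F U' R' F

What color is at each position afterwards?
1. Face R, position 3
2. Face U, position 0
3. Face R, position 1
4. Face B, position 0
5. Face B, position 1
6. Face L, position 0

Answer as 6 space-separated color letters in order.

Answer: W R R Y W G

Derivation:
After move 1 (F'): F=GGGG U=WWRR R=YRYR D=OOYY L=OWOW
After move 2 (U'): U=WRWR F=OWGG R=GGYR B=YRBB L=BBOW
After move 3 (U'): U=RRWW F=BBGG R=OWYR B=GGBB L=YROW
After move 4 (F): F=GBGB U=RRWR R=WWWR D=YOYY L=YOOO
After move 5 (U'): U=RRRW F=YOGB R=GBWR B=WWBB L=GGOO
After move 6 (R'): R=BRGW U=RBRW F=YRGW D=YOYB B=YWOB
After move 7 (F): F=GYWR U=RBOG R=RRWW D=GBYB L=GYOO
Query 1: R[3] = W
Query 2: U[0] = R
Query 3: R[1] = R
Query 4: B[0] = Y
Query 5: B[1] = W
Query 6: L[0] = G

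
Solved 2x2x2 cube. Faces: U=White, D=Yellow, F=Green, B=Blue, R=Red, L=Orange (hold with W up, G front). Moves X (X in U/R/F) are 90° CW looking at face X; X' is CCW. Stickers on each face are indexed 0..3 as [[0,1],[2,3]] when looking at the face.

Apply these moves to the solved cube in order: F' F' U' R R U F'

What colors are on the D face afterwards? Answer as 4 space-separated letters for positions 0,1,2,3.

After move 1 (F'): F=GGGG U=WWRR R=YRYR D=OOYY L=OWOW
After move 2 (F'): F=GGGG U=WWYY R=OROR D=WWYY L=OROR
After move 3 (U'): U=WYWY F=ORGG R=GGOR B=ORBB L=BBOR
After move 4 (R): R=OGRG U=WRWG F=OWGY D=WBYO B=YRYB
After move 5 (R): R=ROGG U=WWWY F=OBGO D=WYYY B=GRRB
After move 6 (U): U=WWYW F=ROGO R=GRGG B=BBRB L=OBOR
After move 7 (F'): F=OORG U=WWGG R=YRWG D=BRYY L=OWOY
Query: D face = BRYY

Answer: B R Y Y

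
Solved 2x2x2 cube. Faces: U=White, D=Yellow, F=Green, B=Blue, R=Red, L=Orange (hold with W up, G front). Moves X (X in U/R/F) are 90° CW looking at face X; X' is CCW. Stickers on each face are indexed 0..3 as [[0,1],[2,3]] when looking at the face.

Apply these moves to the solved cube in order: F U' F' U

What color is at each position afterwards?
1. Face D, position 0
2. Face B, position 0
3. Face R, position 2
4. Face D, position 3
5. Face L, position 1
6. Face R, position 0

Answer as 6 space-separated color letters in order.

Answer: B B R Y G W

Derivation:
After move 1 (F): F=GGGG U=WWOO R=WRWR D=RRYY L=OYOY
After move 2 (U'): U=WOWO F=OYGG R=GGWR B=WRBB L=BBOY
After move 3 (F'): F=YGOG U=WOGW R=RGRR D=BYYY L=BOOW
After move 4 (U): U=GWWO F=RGOG R=WRRR B=BOBB L=YGOW
Query 1: D[0] = B
Query 2: B[0] = B
Query 3: R[2] = R
Query 4: D[3] = Y
Query 5: L[1] = G
Query 6: R[0] = W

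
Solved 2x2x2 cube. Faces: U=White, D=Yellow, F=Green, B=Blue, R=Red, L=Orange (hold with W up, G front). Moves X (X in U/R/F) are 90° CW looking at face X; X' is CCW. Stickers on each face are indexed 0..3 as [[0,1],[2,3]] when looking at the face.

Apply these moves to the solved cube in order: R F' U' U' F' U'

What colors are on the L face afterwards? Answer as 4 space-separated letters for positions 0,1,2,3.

Answer: Y Y O G

Derivation:
After move 1 (R): R=RRRR U=WGWG F=GYGY D=YBYB B=WBWB
After move 2 (F'): F=YYGG U=WGRR R=BRYR D=OOYB L=OGOW
After move 3 (U'): U=GRWR F=OGGG R=YYYR B=BRWB L=WBOW
After move 4 (U'): U=RRGW F=WBGG R=OGYR B=YYWB L=BROW
After move 5 (F'): F=BGWG U=RROY R=OGOR D=RWYB L=BWOG
After move 6 (U'): U=RYRO F=BWWG R=BGOR B=OGWB L=YYOG
Query: L face = YYOG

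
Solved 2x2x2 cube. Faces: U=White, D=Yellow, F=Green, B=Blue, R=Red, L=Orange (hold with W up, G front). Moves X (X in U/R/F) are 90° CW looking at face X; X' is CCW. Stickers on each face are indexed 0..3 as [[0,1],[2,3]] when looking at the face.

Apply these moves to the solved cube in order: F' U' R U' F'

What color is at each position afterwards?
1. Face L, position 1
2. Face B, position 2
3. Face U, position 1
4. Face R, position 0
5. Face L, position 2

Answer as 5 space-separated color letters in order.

After move 1 (F'): F=GGGG U=WWRR R=YRYR D=OOYY L=OWOW
After move 2 (U'): U=WRWR F=OWGG R=GGYR B=YRBB L=BBOW
After move 3 (R): R=YGRG U=WWWG F=OOGY D=OBYY B=RRRB
After move 4 (U'): U=WGWW F=BBGY R=OORG B=YGRB L=RROW
After move 5 (F'): F=BYBG U=WGOR R=BOOG D=RWYY L=RWOW
Query 1: L[1] = W
Query 2: B[2] = R
Query 3: U[1] = G
Query 4: R[0] = B
Query 5: L[2] = O

Answer: W R G B O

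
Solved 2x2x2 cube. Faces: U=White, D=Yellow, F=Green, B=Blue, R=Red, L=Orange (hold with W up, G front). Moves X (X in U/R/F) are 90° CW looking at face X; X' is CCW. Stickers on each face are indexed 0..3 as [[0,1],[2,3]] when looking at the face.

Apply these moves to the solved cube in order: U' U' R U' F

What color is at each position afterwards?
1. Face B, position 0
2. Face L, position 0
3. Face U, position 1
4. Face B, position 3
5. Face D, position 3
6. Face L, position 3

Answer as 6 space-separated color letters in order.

After move 1 (U'): U=WWWW F=OOGG R=GGRR B=RRBB L=BBOO
After move 2 (U'): U=WWWW F=BBGG R=OORR B=GGBB L=RROO
After move 3 (R): R=RORO U=WBWG F=BYGY D=YBYG B=WGWB
After move 4 (U'): U=BGWW F=RRGY R=BYRO B=ROWB L=WGOO
After move 5 (F): F=GRYR U=BGOG R=WYWO D=RBYG L=WYOB
Query 1: B[0] = R
Query 2: L[0] = W
Query 3: U[1] = G
Query 4: B[3] = B
Query 5: D[3] = G
Query 6: L[3] = B

Answer: R W G B G B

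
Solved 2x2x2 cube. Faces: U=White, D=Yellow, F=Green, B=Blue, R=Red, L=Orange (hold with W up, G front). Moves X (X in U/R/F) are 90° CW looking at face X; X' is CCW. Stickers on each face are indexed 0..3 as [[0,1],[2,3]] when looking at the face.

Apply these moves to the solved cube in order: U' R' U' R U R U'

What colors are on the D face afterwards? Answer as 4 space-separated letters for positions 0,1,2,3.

After move 1 (U'): U=WWWW F=OOGG R=GGRR B=RRBB L=BBOO
After move 2 (R'): R=GRGR U=WBWR F=OWGW D=YOYG B=YRYB
After move 3 (U'): U=BRWW F=BBGW R=OWGR B=GRYB L=YROO
After move 4 (R): R=GORW U=BBWW F=BOGG D=YYYG B=WRRB
After move 5 (U): U=WBWB F=GOGG R=WRRW B=YRRB L=BOOO
After move 6 (R): R=RWWR U=WOWG F=GYGG D=YRYY B=BRBB
After move 7 (U'): U=OGWW F=BOGG R=GYWR B=RWBB L=BROO
Query: D face = YRYY

Answer: Y R Y Y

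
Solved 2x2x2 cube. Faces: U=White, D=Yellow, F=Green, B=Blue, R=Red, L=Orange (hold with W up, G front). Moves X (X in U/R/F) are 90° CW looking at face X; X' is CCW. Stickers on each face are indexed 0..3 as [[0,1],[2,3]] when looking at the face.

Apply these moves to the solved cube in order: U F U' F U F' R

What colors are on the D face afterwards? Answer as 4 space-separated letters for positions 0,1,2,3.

Answer: G B Y O

Derivation:
After move 1 (U): U=WWWW F=RRGG R=BBRR B=OOBB L=GGOO
After move 2 (F): F=GRGR U=WWOG R=WBWR D=RBYY L=GYOY
After move 3 (U'): U=WGWO F=GYGR R=GRWR B=WBBB L=OOOY
After move 4 (F): F=GGRY U=WGYO R=WROR D=WGYY L=OROB
After move 5 (U): U=YWOG F=WRRY R=WBOR B=ORBB L=GGOB
After move 6 (F'): F=RYWR U=YWWO R=GBWR D=GBYY L=GGOO
After move 7 (R): R=WGRB U=YYWR F=RBWY D=GBYO B=ORWB
Query: D face = GBYO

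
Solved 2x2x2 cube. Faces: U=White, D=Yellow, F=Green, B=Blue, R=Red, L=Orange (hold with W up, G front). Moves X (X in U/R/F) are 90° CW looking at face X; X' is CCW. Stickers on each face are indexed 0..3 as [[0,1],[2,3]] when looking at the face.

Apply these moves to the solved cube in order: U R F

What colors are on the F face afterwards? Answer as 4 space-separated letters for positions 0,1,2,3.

After move 1 (U): U=WWWW F=RRGG R=BBRR B=OOBB L=GGOO
After move 2 (R): R=RBRB U=WRWG F=RYGY D=YBYO B=WOWB
After move 3 (F): F=GRYY U=WROG R=WBGB D=RRYO L=GYOB
Query: F face = GRYY

Answer: G R Y Y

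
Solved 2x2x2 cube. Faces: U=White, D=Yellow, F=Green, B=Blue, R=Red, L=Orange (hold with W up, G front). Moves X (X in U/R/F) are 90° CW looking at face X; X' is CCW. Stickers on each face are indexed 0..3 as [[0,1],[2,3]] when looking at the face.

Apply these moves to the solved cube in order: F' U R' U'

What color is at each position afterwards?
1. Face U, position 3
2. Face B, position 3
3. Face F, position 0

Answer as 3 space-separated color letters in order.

After move 1 (F'): F=GGGG U=WWRR R=YRYR D=OOYY L=OWOW
After move 2 (U): U=RWRW F=YRGG R=BBYR B=OWBB L=GGOW
After move 3 (R'): R=BRBY U=RBRO F=YWGW D=ORYG B=YWOB
After move 4 (U'): U=BORR F=GGGW R=YWBY B=BROB L=YWOW
Query 1: U[3] = R
Query 2: B[3] = B
Query 3: F[0] = G

Answer: R B G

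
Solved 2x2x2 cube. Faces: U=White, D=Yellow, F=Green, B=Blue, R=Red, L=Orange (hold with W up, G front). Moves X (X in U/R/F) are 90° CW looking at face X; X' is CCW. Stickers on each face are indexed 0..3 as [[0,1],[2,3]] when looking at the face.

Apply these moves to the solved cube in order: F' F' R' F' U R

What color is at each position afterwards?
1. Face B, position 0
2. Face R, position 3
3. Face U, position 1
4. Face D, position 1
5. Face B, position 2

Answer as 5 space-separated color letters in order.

Answer: B B R W W

Derivation:
After move 1 (F'): F=GGGG U=WWRR R=YRYR D=OOYY L=OWOW
After move 2 (F'): F=GGGG U=WWYY R=OROR D=WWYY L=OROR
After move 3 (R'): R=RROO U=WBYB F=GWGY D=WGYG B=YBWB
After move 4 (F'): F=WYGG U=WBRO R=GRWO D=RRYG L=OBOY
After move 5 (U): U=RWOB F=GRGG R=YBWO B=OBWB L=WYOY
After move 6 (R): R=WYOB U=RROG F=GRGG D=RWYO B=BBWB
Query 1: B[0] = B
Query 2: R[3] = B
Query 3: U[1] = R
Query 4: D[1] = W
Query 5: B[2] = W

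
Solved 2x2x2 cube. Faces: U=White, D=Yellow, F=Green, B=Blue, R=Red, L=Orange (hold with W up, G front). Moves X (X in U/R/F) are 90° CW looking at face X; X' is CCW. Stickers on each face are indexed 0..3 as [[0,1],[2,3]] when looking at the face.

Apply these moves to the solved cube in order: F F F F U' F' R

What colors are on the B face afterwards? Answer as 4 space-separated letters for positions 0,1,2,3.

After move 1 (F): F=GGGG U=WWOO R=WRWR D=RRYY L=OYOY
After move 2 (F): F=GGGG U=WWYY R=OROR D=WWYY L=OROR
After move 3 (F): F=GGGG U=WWRR R=YRYR D=OOYY L=OWOW
After move 4 (F): F=GGGG U=WWWW R=RRRR D=YYYY L=OOOO
After move 5 (U'): U=WWWW F=OOGG R=GGRR B=RRBB L=BBOO
After move 6 (F'): F=OGOG U=WWGR R=YGYR D=BOYY L=BWOW
After move 7 (R): R=YYRG U=WGGG F=OOOY D=BBYR B=RRWB
Query: B face = RRWB

Answer: R R W B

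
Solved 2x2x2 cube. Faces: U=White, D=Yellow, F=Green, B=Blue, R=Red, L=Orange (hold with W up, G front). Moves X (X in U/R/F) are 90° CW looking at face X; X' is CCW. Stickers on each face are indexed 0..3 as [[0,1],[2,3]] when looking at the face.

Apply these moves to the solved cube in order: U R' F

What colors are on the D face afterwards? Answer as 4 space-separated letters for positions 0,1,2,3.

After move 1 (U): U=WWWW F=RRGG R=BBRR B=OOBB L=GGOO
After move 2 (R'): R=BRBR U=WBWO F=RWGW D=YRYG B=YOYB
After move 3 (F): F=GRWW U=WBOG R=WROR D=BBYG L=GYOR
Query: D face = BBYG

Answer: B B Y G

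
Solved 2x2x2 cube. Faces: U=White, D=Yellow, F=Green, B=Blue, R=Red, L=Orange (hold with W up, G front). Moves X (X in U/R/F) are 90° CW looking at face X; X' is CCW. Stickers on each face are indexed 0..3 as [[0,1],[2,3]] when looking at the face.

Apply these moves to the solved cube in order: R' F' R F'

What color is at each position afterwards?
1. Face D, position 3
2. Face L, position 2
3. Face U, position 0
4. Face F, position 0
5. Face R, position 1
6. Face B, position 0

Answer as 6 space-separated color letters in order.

After move 1 (R'): R=RRRR U=WBWB F=GWGW D=YGYG B=YBYB
After move 2 (F'): F=WWGG U=WBRR R=GRYR D=OOYG L=OBOW
After move 3 (R): R=YGRR U=WWRG F=WOGG D=OYYY B=RBBB
After move 4 (F'): F=OGWG U=WWYR R=YGOR D=BWYY L=OGOR
Query 1: D[3] = Y
Query 2: L[2] = O
Query 3: U[0] = W
Query 4: F[0] = O
Query 5: R[1] = G
Query 6: B[0] = R

Answer: Y O W O G R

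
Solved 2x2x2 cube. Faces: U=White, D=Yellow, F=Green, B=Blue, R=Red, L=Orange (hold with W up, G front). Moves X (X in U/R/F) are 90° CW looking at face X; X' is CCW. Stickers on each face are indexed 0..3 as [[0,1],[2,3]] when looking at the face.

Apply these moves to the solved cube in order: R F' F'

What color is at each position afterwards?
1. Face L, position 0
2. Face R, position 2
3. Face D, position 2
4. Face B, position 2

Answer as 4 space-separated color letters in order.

After move 1 (R): R=RRRR U=WGWG F=GYGY D=YBYB B=WBWB
After move 2 (F'): F=YYGG U=WGRR R=BRYR D=OOYB L=OGOW
After move 3 (F'): F=YGYG U=WGBY R=OROR D=GWYB L=OROR
Query 1: L[0] = O
Query 2: R[2] = O
Query 3: D[2] = Y
Query 4: B[2] = W

Answer: O O Y W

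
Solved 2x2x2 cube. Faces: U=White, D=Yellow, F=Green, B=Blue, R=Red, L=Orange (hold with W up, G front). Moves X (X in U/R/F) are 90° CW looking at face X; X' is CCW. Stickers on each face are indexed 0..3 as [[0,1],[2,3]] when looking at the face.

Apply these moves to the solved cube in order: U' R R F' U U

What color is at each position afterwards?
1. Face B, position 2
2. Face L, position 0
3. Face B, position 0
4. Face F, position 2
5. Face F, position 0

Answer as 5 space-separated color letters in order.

Answer: O W B O G

Derivation:
After move 1 (U'): U=WWWW F=OOGG R=GGRR B=RRBB L=BBOO
After move 2 (R): R=RGRG U=WOWG F=OYGY D=YBYR B=WRWB
After move 3 (R): R=RRGG U=WYWY F=OBGR D=YWYW B=GROB
After move 4 (F'): F=BROG U=WYRG R=WRYG D=BOYW L=BYOW
After move 5 (U): U=RWGY F=WROG R=GRYG B=BYOB L=BROW
After move 6 (U): U=GRYW F=GROG R=BYYG B=BROB L=WROW
Query 1: B[2] = O
Query 2: L[0] = W
Query 3: B[0] = B
Query 4: F[2] = O
Query 5: F[0] = G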